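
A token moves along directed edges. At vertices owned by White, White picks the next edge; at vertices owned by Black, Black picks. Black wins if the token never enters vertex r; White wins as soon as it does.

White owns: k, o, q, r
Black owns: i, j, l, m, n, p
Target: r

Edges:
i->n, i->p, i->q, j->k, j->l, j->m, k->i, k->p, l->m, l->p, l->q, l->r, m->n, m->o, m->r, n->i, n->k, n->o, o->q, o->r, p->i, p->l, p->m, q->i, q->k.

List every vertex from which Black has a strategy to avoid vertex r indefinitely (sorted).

i, j, k, l, m, n, p, q

A0 = {r}
A1: add {o} — o (White) has o→r.
A2 = A1; e.g. i (Black) can still go to n. Fixed point.
White's attractor = {o, r}; Black avoids the target exactly from the complement.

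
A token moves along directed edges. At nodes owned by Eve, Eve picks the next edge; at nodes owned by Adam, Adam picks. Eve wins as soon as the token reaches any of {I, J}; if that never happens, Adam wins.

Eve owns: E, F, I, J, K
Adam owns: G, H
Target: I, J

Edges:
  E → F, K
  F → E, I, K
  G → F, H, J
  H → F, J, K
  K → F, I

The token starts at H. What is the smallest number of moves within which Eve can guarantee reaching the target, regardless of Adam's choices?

2

A0 = {I, J}
A1: add {F, K} — F (Eve) has F→I; K (Eve) has K→I.
A2: add {E, H} — E (Eve) has E→F; H (Adam): all of {F, J, K} already in.
H enters the attractor at level 2, so Eve can force the target in 2 moves from there.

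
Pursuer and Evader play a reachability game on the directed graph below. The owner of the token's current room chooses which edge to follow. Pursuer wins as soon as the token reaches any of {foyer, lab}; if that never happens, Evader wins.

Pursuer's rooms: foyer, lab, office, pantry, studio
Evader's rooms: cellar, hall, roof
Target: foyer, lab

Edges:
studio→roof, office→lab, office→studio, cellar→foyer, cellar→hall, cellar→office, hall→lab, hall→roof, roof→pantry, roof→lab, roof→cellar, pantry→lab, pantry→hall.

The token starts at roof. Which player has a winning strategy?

A0 = {foyer, lab}
A1: add {office, pantry} — pantry (Pursuer) has pantry→lab; office (Pursuer) has office→lab.
A2 = A1; e.g. cellar (Evader) can still go to hall. Fixed point.
roof never enters the attractor, so Evader can avoid the target forever.

Evader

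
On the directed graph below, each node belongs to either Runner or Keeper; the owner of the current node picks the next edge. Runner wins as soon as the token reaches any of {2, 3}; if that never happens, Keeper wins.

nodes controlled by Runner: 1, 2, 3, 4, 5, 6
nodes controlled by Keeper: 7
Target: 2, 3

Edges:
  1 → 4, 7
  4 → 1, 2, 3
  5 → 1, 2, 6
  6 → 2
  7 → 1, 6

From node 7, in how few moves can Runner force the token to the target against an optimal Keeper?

3

A0 = {2, 3}
A1: add {4, 5, 6} — 4 (Runner) has 4→2; 5 (Runner) has 5→2; 6 (Runner) has 6→2.
A2: add {1} — 1 (Runner) has 1→4.
A3: add {7} — 7 (Keeper): all of {1, 6} already in.
A3 = all vertices. Fixed point.
7 enters the attractor at level 3, so Runner can force the target in 3 moves from there.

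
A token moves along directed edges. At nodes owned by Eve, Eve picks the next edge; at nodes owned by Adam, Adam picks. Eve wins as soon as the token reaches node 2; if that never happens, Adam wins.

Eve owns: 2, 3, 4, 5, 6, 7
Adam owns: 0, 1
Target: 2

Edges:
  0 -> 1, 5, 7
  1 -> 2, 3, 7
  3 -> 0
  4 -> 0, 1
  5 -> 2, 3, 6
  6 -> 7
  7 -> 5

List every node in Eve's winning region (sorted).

A0 = {2}
A1: add {5} — 5 (Eve) has 5→2.
A2: add {7} — 7 (Eve) has 7→5.
A3: add {6} — 6 (Eve) has 6→7.
A4 = A3; e.g. 0 (Adam) can still go to 1. Fixed point.
Eve's winning region = {2, 5, 6, 7}.

2, 5, 6, 7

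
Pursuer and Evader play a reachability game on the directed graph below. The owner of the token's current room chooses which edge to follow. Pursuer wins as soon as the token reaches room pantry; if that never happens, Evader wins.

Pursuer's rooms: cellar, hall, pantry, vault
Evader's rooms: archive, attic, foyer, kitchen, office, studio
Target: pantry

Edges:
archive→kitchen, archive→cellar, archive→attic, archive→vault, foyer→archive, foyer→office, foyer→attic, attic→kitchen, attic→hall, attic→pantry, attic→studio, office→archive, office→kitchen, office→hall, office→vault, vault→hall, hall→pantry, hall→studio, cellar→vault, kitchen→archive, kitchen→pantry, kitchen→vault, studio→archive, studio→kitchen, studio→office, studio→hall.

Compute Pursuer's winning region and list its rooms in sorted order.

cellar, hall, pantry, vault

A0 = {pantry}
A1: add {hall} — hall (Pursuer) has hall→pantry.
A2: add {vault} — vault (Pursuer) has vault→hall.
A3: add {cellar} — cellar (Pursuer) has cellar→vault.
A4 = A3; e.g. archive (Evader) can still go to kitchen. Fixed point.
Pursuer's winning region = {cellar, hall, pantry, vault}.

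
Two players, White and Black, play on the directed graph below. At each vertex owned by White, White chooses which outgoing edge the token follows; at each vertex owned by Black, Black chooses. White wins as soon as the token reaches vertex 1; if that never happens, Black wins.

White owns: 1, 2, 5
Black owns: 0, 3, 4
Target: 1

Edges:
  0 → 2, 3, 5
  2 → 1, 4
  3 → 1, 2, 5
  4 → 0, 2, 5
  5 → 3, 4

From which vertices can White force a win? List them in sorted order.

A0 = {1}
A1: add {2} — 2 (White) has 2→1.
A2 = A1; e.g. 0 (Black) can still go to 3. Fixed point.
White's winning region = {1, 2}.

1, 2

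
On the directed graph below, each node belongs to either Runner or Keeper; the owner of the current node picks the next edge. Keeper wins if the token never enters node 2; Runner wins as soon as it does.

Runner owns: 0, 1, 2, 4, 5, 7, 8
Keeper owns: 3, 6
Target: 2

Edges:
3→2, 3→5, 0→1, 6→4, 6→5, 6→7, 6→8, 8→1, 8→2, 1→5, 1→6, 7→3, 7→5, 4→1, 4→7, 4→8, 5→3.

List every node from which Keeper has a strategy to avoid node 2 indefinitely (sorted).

A0 = {2}
A1: add {8} — 8 (Runner) has 8→2.
A2: add {4} — 4 (Runner) has 4→8.
A3 = A2; e.g. 0 (Runner) has no edge into A2. Fixed point.
Runner's attractor = {2, 4, 8}; Keeper avoids the target exactly from the complement.

0, 1, 3, 5, 6, 7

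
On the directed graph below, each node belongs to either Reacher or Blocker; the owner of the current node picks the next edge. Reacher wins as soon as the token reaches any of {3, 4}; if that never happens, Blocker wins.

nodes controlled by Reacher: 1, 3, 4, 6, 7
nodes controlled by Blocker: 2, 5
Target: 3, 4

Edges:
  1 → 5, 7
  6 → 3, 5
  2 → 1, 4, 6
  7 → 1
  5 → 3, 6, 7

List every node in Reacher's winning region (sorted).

3, 4, 6

A0 = {3, 4}
A1: add {6} — 6 (Reacher) has 6→3.
A2 = A1; e.g. 1 (Reacher) has no edge into A1. Fixed point.
Reacher's winning region = {3, 4, 6}.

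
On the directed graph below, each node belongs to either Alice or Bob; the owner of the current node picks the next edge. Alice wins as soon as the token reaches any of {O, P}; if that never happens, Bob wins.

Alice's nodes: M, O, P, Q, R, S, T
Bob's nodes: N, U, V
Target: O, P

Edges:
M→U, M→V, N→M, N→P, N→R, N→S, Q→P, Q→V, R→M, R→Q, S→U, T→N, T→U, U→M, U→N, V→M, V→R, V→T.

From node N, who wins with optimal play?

Bob

A0 = {O, P}
A1: add {Q} — Q (Alice) has Q→P.
A2: add {R} — R (Alice) has R→Q.
A3 = A2; e.g. M (Alice) has no edge into A2. Fixed point.
N never enters the attractor, so Bob can avoid the target forever.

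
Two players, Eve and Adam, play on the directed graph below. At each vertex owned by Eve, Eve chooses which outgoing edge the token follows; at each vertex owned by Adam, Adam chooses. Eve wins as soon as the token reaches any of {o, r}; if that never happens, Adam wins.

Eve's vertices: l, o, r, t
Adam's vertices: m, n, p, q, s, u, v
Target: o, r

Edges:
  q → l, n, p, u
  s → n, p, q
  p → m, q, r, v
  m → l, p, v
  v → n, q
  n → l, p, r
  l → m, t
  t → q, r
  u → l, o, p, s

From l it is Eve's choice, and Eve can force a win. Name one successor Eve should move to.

A0 = {o, r}
A1: add {t} — t (Eve) has t→r.
A2: add {l} — l (Eve) has l→t.
A3 = A2; e.g. m (Adam) can still go to p. Fixed point.
From l, successor t is in the attractor (rank 1); the other successor m is not.

t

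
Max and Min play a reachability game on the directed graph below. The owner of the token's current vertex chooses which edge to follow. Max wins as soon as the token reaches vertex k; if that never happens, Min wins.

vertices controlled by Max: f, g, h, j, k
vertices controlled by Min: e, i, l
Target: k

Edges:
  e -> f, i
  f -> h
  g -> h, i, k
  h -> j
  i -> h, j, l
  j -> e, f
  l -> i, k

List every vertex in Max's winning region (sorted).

A0 = {k}
A1: add {g} — g (Max) has g→k.
A2 = A1; e.g. e (Min) can still go to f. Fixed point.
Max's winning region = {g, k}.

g, k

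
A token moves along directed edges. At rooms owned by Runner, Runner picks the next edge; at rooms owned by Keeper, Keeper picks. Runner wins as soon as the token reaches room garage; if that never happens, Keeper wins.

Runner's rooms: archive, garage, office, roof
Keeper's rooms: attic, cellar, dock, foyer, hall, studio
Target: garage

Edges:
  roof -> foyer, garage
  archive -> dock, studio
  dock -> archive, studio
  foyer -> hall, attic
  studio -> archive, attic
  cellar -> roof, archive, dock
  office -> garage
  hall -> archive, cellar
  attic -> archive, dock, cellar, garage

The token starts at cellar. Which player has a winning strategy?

A0 = {garage}
A1: add {office, roof} — roof (Runner) has roof→garage; office (Runner) has office→garage.
A2 = A1; e.g. archive (Runner) has no edge into A1. Fixed point.
cellar never enters the attractor, so Keeper can avoid the target forever.

Keeper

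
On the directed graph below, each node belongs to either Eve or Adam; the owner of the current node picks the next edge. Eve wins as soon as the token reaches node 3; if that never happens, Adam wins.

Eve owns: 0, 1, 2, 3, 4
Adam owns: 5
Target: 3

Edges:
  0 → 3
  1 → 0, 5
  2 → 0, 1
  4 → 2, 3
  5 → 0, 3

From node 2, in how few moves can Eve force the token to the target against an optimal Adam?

A0 = {3}
A1: add {0, 4} — 0 (Eve) has 0→3; 4 (Eve) has 4→3.
A2: add {1, 2, 5} — 1 (Eve) has 1→0; 2 (Eve) has 2→0; 5 (Adam): all of {0, 3} already in.
A2 = all vertices. Fixed point.
2 enters the attractor at level 2, so Eve can force the target in 2 moves from there.

2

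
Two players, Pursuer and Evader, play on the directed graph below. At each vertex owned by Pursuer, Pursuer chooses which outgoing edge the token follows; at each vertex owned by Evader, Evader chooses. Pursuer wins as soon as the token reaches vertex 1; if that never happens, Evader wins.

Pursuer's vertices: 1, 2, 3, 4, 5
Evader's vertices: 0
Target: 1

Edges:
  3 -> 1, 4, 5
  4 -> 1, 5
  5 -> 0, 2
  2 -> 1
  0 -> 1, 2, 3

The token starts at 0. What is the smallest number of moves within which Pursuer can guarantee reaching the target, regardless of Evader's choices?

2

A0 = {1}
A1: add {2, 3, 4} — 2 (Pursuer) has 2→1; 3 (Pursuer) has 3→1; 4 (Pursuer) has 4→1.
A2: add {0, 5} — 0 (Evader): all of {1, 2, 3} already in; 5 (Pursuer) has 5→2.
A2 = all vertices. Fixed point.
0 enters the attractor at level 2, so Pursuer can force the target in 2 moves from there.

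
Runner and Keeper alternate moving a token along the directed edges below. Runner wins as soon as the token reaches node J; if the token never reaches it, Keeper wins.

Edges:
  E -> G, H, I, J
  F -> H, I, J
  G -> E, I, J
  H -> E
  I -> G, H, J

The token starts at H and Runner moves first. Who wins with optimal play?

Track states (vertex, player-to-move).
A0 = {(J,Runner), (J,Keeper)}
A1: add {(E,Runner), (F,Runner), (G,Runner), (I,Runner)}.
A2: add {(G,Keeper), (H,Keeper)}.
A3 = A2; e.g. (E,Keeper) stays out. (H,Runner) never enters ⇒ Keeper avoids the target.

Keeper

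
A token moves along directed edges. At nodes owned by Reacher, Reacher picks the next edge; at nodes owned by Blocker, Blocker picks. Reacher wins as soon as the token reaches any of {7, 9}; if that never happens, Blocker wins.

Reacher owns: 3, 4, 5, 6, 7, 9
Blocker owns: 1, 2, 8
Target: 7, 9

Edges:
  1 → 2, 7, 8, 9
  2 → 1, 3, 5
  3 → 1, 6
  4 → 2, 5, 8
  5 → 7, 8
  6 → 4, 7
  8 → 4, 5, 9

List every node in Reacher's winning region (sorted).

3, 4, 5, 6, 7, 8, 9

A0 = {7, 9}
A1: add {5, 6} — 5 (Reacher) has 5→7; 6 (Reacher) has 6→7.
A2: add {3, 4} — 3 (Reacher) has 3→6; 4 (Reacher) has 4→5.
A3: add {8} — 8 (Blocker): all of {4, 5, 9} already in.
A4 = A3; e.g. 1 (Blocker) can still go to 2. Fixed point.
Reacher's winning region = {3, 4, 5, 6, 7, 8, 9}.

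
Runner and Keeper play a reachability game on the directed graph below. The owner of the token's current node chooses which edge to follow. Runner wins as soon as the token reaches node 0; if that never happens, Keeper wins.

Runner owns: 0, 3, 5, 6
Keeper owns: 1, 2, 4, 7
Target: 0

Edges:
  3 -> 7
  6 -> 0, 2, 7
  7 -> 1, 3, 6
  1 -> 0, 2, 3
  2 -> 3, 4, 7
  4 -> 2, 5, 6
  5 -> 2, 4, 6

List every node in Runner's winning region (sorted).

A0 = {0}
A1: add {6} — 6 (Runner) has 6→0.
A2: add {5} — 5 (Runner) has 5→6.
A3 = A2; e.g. 1 (Keeper) can still go to 2. Fixed point.
Runner's winning region = {0, 5, 6}.

0, 5, 6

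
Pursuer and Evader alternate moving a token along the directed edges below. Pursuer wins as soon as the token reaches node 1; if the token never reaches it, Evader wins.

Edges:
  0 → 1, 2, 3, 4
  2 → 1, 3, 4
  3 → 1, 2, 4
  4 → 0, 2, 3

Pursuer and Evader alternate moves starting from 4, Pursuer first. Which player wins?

Track states (vertex, player-to-move).
A0 = {(1,Pursuer), (1,Evader)}
A1: add {(0,Pursuer), (2,Pursuer), (3,Pursuer)}.
A2: add {(4,Evader)}.
A3 = A2; e.g. (0,Evader) stays out. (4,Pursuer) never enters ⇒ Evader avoids the target.

Evader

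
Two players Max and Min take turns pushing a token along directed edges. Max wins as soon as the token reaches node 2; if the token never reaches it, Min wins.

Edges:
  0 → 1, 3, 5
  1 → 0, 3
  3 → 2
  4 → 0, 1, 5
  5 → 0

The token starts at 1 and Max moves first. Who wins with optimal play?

Max

Track states (vertex, player-to-move).
A0 = {(2,Max), (2,Min)}
A1: add {(3,Max), (3,Min)}.
A2: add {(0,Max), (1,Max)}.
(1,Max) ∈ A2 ⇒ Max forces the target.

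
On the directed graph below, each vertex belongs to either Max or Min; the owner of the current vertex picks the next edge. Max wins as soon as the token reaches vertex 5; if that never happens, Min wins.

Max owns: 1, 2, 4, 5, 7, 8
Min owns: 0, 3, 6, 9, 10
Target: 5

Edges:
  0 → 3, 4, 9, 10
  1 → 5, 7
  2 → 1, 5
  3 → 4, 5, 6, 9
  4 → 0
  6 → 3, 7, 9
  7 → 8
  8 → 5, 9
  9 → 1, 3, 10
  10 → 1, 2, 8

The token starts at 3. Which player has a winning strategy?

A0 = {5}
A1: add {1, 2, 8} — 1 (Max) has 1→5; 2 (Max) has 2→5; 8 (Max) has 8→5.
A2: add {7, 10} — 7 (Max) has 7→8; 10 (Min): all of {1, 2, 8} already in.
A3 = A2; e.g. 0 (Min) can still go to 3. Fixed point.
3 never enters the attractor, so Min can avoid the target forever.

Min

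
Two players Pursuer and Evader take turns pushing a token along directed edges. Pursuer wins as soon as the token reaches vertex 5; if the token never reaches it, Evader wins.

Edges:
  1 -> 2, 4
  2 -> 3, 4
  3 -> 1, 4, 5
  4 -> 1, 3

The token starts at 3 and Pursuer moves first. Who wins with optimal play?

Track states (vertex, player-to-move).
A0 = {(5,Pursuer), (5,Evader)}
A1: add {(3,Pursuer)}.
(3,Pursuer) ∈ A1 ⇒ Pursuer forces the target.

Pursuer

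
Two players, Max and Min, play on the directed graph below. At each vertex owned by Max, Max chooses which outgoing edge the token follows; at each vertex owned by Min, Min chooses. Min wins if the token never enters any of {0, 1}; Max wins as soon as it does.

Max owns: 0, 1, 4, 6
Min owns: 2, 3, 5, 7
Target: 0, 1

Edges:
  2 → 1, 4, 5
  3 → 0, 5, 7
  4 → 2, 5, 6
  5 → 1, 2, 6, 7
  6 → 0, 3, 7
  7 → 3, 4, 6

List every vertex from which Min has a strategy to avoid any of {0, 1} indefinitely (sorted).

2, 3, 5, 7

A0 = {0, 1}
A1: add {6} — 6 (Max) has 6→0.
A2: add {4} — 4 (Max) has 4→6.
A3 = A2; e.g. 2 (Min) can still go to 5. Fixed point.
Max's attractor = {0, 1, 4, 6}; Min avoids the target exactly from the complement.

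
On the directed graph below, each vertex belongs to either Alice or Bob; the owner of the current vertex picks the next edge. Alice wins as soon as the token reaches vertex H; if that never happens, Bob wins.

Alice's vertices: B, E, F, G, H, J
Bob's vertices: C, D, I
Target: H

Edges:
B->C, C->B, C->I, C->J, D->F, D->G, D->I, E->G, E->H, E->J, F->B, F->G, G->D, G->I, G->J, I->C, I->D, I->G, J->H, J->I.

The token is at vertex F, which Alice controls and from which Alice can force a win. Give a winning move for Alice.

A0 = {H}
A1: add {E, J} — E (Alice) has E→H; J (Alice) has J→H.
A2: add {G} — G (Alice) has G→J.
A3: add {F} — F (Alice) has F→G.
A4 = A3; e.g. B (Alice) has no edge into A3. Fixed point.
From F, successor G is in the attractor (rank 2); the other successor B is not.

G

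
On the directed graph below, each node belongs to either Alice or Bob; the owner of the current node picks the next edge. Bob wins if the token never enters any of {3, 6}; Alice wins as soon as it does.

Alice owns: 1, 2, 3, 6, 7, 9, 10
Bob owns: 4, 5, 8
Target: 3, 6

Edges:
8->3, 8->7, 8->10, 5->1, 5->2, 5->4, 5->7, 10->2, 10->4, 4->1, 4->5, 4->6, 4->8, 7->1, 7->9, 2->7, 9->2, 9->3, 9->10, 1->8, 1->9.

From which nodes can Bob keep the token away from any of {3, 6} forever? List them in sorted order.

A0 = {3, 6}
A1: add {9} — 9 (Alice) has 9→3.
A2: add {1, 7} — 1 (Alice) has 1→9; 7 (Alice) has 7→9.
A3: add {2} — 2 (Alice) has 2→7.
A4: add {10} — 10 (Alice) has 10→2.
A5: add {8} — 8 (Bob): all of {3, 7, 10} already in.
A6 = A5; e.g. 4 (Bob) can still go to 5. Fixed point.
Alice's attractor = {1, 2, 3, 6, 7, 8, 9, 10}; Bob avoids the target exactly from the complement.

4, 5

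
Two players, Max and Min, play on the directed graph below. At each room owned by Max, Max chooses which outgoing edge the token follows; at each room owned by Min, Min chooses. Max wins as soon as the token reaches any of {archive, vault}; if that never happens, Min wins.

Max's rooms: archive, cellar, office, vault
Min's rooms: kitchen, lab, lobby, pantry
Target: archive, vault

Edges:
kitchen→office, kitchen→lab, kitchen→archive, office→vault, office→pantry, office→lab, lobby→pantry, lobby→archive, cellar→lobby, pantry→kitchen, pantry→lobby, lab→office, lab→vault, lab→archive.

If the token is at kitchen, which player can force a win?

Max

A0 = {archive, vault}
A1: add {office} — office (Max) has office→vault.
A2: add {lab} — lab (Min): all of {office, vault, archive} already in.
A3: add {kitchen} — kitchen (Min): all of {office, lab, archive} already in.
A4 = A3; e.g. lobby (Min) can still go to pantry. Fixed point.
kitchen ∈ A3, so Max can force the target.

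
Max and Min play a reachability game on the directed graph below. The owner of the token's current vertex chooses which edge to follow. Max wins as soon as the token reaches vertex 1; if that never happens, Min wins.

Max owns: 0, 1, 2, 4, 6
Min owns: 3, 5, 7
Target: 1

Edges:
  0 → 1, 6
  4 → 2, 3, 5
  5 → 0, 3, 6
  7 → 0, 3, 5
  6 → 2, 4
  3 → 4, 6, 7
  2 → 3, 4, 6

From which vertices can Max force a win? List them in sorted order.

0, 1

A0 = {1}
A1: add {0} — 0 (Max) has 0→1.
A2 = A1; e.g. 2 (Max) has no edge into A1. Fixed point.
Max's winning region = {0, 1}.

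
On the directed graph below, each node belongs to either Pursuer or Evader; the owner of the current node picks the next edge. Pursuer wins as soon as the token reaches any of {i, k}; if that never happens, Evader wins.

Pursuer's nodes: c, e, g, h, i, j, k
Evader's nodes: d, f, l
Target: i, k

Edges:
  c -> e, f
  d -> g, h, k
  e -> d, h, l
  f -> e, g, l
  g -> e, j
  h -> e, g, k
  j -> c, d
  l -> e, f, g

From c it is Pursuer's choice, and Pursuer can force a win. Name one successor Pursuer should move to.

e

A0 = {i, k}
A1: add {h} — h (Pursuer) has h→k.
A2: add {e} — e (Pursuer) has e→h.
A3: add {c, g} — c (Pursuer) has c→e; g (Pursuer) has g→e.
A4: add {d, j} — d (Evader): all of {g, h, k} already in; j (Pursuer) has j→c.
A5 = A4; e.g. f (Evader) can still go to l. Fixed point.
From c, successor e is in the attractor (rank 2); the other successor f is not.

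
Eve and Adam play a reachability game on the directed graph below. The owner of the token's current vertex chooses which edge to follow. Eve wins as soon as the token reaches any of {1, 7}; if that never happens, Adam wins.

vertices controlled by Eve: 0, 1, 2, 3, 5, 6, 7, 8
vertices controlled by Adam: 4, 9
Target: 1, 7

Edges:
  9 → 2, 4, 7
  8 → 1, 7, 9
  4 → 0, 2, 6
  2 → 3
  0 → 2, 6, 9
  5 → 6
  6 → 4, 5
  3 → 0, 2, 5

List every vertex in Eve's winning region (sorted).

1, 7, 8

A0 = {1, 7}
A1: add {8} — 8 (Eve) has 8→1.
A2 = A1; e.g. 0 (Eve) has no edge into A1. Fixed point.
Eve's winning region = {1, 7, 8}.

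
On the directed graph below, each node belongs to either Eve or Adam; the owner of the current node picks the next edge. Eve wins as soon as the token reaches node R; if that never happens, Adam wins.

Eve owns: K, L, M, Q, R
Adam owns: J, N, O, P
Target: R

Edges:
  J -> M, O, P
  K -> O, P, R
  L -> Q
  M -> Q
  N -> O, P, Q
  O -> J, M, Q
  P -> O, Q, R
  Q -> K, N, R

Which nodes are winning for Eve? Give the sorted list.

K, L, M, Q, R

A0 = {R}
A1: add {K, Q} — K (Eve) has K→R; Q (Eve) has Q→R.
A2: add {L, M} — L (Eve) has L→Q; M (Eve) has M→Q.
A3 = A2; e.g. J (Adam) can still go to O. Fixed point.
Eve's winning region = {K, L, M, Q, R}.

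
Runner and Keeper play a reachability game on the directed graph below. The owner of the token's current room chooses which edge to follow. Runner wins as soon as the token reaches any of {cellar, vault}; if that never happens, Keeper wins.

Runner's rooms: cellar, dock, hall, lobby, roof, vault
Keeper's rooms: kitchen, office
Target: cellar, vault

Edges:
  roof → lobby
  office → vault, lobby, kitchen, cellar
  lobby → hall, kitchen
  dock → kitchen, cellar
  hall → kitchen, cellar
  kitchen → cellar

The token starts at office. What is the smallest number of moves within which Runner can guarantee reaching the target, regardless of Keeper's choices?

A0 = {cellar, vault}
A1: add {dock, hall, kitchen} — dock (Runner) has dock→cellar; hall (Runner) has hall→cellar; kitchen (Keeper): all of {cellar} already in.
A2: add {lobby} — lobby (Runner) has lobby→hall.
A3: add {office, roof} — roof (Runner) has roof→lobby; office (Keeper): all of {vault, lobby, kitchen, cellar} already in.
A3 = all vertices. Fixed point.
office enters the attractor at level 3, so Runner can force the target in 3 moves from there.

3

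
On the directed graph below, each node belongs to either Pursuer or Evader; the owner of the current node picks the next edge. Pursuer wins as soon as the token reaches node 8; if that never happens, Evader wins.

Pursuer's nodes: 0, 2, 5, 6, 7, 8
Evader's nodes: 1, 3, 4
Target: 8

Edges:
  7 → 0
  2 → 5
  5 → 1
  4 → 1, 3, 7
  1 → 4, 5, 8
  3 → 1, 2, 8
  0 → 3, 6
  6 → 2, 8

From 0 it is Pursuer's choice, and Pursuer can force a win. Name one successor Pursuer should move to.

A0 = {8}
A1: add {6} — 6 (Pursuer) has 6→8.
A2: add {0} — 0 (Pursuer) has 0→6.
A3: add {7} — 7 (Pursuer) has 7→0.
A4 = A3; e.g. 1 (Evader) can still go to 4. Fixed point.
From 0, successor 6 is in the attractor (rank 1); the other successor 3 is not.

6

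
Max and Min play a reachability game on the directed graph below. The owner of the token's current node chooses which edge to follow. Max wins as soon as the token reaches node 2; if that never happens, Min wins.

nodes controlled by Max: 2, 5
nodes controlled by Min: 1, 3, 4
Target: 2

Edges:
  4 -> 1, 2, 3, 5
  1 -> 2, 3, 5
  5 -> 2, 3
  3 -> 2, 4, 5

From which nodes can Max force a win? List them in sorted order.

A0 = {2}
A1: add {5} — 5 (Max) has 5→2.
A2 = A1; e.g. 1 (Min) can still go to 3. Fixed point.
Max's winning region = {2, 5}.

2, 5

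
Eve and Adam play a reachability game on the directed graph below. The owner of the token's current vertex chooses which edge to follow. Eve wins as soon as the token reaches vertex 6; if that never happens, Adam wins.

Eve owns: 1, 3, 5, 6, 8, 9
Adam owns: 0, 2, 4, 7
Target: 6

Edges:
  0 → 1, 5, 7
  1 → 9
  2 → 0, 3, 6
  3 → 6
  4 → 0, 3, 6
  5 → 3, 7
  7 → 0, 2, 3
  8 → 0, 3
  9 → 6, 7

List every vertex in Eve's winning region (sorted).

A0 = {6}
A1: add {3, 9} — 3 (Eve) has 3→6; 9 (Eve) has 9→6.
A2: add {1, 5, 8} — 1 (Eve) has 1→9; 5 (Eve) has 5→3; 8 (Eve) has 8→3.
A3 = A2; e.g. 0 (Adam) can still go to 7. Fixed point.
Eve's winning region = {1, 3, 5, 6, 8, 9}.

1, 3, 5, 6, 8, 9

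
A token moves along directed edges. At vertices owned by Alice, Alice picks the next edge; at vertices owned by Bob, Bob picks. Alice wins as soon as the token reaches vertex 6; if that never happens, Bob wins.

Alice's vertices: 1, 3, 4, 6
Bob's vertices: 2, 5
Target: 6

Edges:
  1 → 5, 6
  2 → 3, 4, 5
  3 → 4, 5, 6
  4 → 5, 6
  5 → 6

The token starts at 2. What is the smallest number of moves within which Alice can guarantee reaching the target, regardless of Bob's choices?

2

A0 = {6}
A1: add {1, 3, 4, 5} — 1 (Alice) has 1→6; 3 (Alice) has 3→6; 4 (Alice) has 4→6; 5 (Bob): all of {6} already in.
A2: add {2} — 2 (Bob): all of {3, 4, 5} already in.
A2 = all vertices. Fixed point.
2 enters the attractor at level 2, so Alice can force the target in 2 moves from there.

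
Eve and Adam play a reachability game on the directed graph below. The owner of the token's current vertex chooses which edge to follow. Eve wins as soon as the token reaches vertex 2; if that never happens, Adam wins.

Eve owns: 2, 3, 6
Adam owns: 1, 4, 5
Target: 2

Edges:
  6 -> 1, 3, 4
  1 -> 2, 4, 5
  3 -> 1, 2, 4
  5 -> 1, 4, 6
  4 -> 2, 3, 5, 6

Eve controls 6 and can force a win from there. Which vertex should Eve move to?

A0 = {2}
A1: add {3} — 3 (Eve) has 3→2.
A2: add {6} — 6 (Eve) has 6→3.
A3 = A2; e.g. 1 (Adam) can still go to 4. Fixed point.
From 6, successor 3 is in the attractor (rank 1); the other successors 1, 4 are not.

3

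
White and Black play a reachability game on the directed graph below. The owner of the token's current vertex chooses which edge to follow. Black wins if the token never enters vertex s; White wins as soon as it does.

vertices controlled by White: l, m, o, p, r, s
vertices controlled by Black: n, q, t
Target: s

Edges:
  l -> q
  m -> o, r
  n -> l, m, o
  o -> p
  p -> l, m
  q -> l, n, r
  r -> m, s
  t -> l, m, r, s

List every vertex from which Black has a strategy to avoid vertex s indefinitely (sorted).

l, n, q, t

A0 = {s}
A1: add {r} — r (White) has r→s.
A2: add {m} — m (White) has m→r.
A3: add {p} — p (White) has p→m.
A4: add {o} — o (White) has o→p.
A5 = A4; e.g. l (White) has no edge into A4. Fixed point.
White's attractor = {m, o, p, r, s}; Black avoids the target exactly from the complement.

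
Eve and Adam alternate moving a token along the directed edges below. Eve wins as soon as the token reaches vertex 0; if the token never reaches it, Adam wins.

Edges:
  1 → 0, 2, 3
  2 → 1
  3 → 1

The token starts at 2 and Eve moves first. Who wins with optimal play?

Track states (vertex, player-to-move).
A0 = {(0,Eve), (0,Adam)}
A1: add {(1,Eve)}.
A2: add {(2,Adam), (3,Adam)}.
A3 = A2; e.g. (1,Adam) stays out. (2,Eve) never enters ⇒ Adam avoids the target.

Adam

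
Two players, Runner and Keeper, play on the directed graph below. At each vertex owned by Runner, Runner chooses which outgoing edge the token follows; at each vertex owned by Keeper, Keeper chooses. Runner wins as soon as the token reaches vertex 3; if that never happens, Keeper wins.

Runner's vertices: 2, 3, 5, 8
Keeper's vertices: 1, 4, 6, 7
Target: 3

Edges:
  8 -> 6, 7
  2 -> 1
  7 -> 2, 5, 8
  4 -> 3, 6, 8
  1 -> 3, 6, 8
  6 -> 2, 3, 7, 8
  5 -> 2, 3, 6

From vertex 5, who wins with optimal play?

Runner

A0 = {3}
A1: add {5} — 5 (Runner) has 5→3.
A2 = A1; e.g. 1 (Keeper) can still go to 6. Fixed point.
5 ∈ A1, so Runner can force the target.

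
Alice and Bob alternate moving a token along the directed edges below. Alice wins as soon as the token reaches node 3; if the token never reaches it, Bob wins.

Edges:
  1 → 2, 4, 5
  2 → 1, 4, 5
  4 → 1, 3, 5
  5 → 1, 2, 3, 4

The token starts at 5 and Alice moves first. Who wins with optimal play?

Alice

Track states (vertex, player-to-move).
A0 = {(3,Alice), (3,Bob)}
A1: add {(4,Alice), (5,Alice)}.
(5,Alice) ∈ A1 ⇒ Alice forces the target.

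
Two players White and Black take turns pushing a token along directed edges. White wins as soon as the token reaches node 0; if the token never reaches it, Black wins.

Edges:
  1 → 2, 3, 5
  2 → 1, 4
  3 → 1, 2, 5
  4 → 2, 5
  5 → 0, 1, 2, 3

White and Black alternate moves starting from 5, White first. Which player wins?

Track states (vertex, player-to-move).
A0 = {(0,White), (0,Black)}
A1: add {(5,White)}.
(5,White) ∈ A1 ⇒ White forces the target.

White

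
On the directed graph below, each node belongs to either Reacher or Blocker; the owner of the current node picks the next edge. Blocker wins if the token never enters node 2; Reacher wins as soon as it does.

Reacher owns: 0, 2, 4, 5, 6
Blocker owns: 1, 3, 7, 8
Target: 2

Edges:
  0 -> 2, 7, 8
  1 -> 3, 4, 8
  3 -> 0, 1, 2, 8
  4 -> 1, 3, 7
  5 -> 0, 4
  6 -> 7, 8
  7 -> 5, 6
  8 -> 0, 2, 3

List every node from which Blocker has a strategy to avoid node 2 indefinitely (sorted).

1, 3, 4, 6, 7, 8

A0 = {2}
A1: add {0} — 0 (Reacher) has 0→2.
A2: add {5} — 5 (Reacher) has 5→0.
A3 = A2; e.g. 1 (Blocker) can still go to 3. Fixed point.
Reacher's attractor = {0, 2, 5}; Blocker avoids the target exactly from the complement.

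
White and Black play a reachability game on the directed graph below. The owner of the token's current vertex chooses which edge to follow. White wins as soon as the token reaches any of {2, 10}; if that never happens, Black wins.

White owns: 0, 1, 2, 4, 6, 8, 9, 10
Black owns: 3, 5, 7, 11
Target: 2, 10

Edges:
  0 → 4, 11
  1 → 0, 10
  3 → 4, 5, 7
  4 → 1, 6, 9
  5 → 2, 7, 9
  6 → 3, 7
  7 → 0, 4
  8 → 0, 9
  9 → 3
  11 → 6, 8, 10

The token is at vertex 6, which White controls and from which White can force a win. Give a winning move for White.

7

A0 = {2, 10}
A1: add {1} — 1 (White) has 1→10.
A2: add {4} — 4 (White) has 4→1.
A3: add {0} — 0 (White) has 0→4.
A4: add {7, 8} — 7 (Black): all of {0, 4} already in; 8 (White) has 8→0.
A5: add {6} — 6 (White) has 6→7.
A6: add {11} — 11 (Black): all of {6, 8, 10} already in.
A7 = A6; e.g. 3 (Black) can still go to 5. Fixed point.
From 6, successor 7 is in the attractor (rank 4); the other successor 3 is not.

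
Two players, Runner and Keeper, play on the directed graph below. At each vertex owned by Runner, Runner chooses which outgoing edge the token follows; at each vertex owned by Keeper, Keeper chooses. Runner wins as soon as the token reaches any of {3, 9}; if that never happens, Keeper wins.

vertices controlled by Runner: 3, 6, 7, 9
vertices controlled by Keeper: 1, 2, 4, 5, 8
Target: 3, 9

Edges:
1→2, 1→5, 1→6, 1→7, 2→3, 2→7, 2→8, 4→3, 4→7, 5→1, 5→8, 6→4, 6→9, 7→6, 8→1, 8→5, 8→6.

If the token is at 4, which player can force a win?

A0 = {3, 9}
A1: add {6} — 6 (Runner) has 6→9.
A2: add {7} — 7 (Runner) has 7→6.
A3: add {4} — 4 (Keeper): all of {3, 7} already in.
A4 = A3; e.g. 1 (Keeper) can still go to 2. Fixed point.
4 ∈ A3, so Runner can force the target.

Runner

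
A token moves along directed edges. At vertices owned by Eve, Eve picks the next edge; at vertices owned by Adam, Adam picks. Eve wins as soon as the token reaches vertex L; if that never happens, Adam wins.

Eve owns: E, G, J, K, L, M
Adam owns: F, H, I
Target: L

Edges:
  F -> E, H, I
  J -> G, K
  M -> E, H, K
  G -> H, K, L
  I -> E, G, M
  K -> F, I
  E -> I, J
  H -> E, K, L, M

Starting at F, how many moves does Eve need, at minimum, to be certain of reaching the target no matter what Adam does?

A0 = {L}
A1: add {G} — G (Eve) has G→L.
A2: add {J} — J (Eve) has J→G.
A3: add {E} — E (Eve) has E→J.
A4: add {M} — M (Eve) has M→E.
A5: add {I} — I (Adam): all of {E, G, M} already in.
A6: add {K} — K (Eve) has K→I.
A7: add {H} — H (Adam): all of {E, K, L, M} already in.
A8: add {F} — F (Adam): all of {E, H, I} already in.
A8 = all vertices. Fixed point.
F enters the attractor at level 8, so Eve can force the target in 8 moves from there.

8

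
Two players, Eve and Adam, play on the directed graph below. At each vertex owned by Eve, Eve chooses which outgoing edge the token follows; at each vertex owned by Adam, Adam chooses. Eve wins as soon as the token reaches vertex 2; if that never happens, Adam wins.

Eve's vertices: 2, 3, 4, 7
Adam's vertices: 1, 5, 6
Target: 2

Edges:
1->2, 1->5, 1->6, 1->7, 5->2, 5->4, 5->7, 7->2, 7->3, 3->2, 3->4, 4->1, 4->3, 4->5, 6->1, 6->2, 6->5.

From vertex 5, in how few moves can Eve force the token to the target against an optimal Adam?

A0 = {2}
A1: add {3, 7} — 3 (Eve) has 3→2; 7 (Eve) has 7→2.
A2: add {4} — 4 (Eve) has 4→3.
A3: add {5} — 5 (Adam): all of {2, 4, 7} already in.
A4 = A3; e.g. 1 (Adam) can still go to 6. Fixed point.
5 enters the attractor at level 3, so Eve can force the target in 3 moves from there.

3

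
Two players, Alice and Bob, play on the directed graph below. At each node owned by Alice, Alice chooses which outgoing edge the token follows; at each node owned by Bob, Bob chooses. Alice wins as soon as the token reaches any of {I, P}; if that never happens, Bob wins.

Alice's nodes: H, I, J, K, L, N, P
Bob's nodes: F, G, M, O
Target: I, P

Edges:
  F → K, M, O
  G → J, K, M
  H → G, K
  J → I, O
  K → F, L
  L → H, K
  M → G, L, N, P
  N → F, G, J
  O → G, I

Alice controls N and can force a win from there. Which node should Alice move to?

A0 = {I, P}
A1: add {J} — J (Alice) has J→I.
A2: add {N} — N (Alice) has N→J.
A3 = A2; e.g. F (Bob) can still go to K. Fixed point.
From N, successor J is in the attractor (rank 1); the other successors F, G are not.

J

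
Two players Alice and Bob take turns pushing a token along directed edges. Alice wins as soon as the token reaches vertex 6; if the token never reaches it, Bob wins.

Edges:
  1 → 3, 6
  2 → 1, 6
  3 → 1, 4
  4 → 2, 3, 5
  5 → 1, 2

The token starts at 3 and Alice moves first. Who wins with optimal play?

Track states (vertex, player-to-move).
A0 = {(6,Alice), (6,Bob)}
A1: add {(1,Alice), (2,Alice)}.
A2: add {(2,Bob), (5,Bob)}.
A3: add {(4,Alice), (5,Alice)}.
A4: add {(3,Bob)}.
A5 = A4; e.g. (1,Bob) stays out. (3,Alice) never enters ⇒ Bob avoids the target.

Bob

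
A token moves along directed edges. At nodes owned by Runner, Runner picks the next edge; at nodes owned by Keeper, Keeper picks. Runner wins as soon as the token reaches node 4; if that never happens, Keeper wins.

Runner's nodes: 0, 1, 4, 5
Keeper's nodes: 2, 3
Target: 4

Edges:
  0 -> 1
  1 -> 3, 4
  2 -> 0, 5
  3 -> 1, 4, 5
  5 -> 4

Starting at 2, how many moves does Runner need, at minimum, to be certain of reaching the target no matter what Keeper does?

A0 = {4}
A1: add {1, 5} — 1 (Runner) has 1→4; 5 (Runner) has 5→4.
A2: add {0, 3} — 0 (Runner) has 0→1; 3 (Keeper): all of {1, 4, 5} already in.
A3: add {2} — 2 (Keeper): all of {0, 5} already in.
A3 = all vertices. Fixed point.
2 enters the attractor at level 3, so Runner can force the target in 3 moves from there.

3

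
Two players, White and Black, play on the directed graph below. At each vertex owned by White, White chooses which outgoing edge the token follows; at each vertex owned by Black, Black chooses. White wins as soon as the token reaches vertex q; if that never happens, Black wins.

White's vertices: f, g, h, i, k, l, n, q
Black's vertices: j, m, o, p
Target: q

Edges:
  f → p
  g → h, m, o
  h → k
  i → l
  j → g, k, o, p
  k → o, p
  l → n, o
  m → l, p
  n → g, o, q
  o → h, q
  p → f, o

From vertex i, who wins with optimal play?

White

A0 = {q}
A1: add {n} — n (White) has n→q.
A2: add {l} — l (White) has l→n.
A3: add {i} — i (White) has i→l.
A4 = A3; e.g. f (White) has no edge into A3. Fixed point.
i ∈ A3, so White can force the target.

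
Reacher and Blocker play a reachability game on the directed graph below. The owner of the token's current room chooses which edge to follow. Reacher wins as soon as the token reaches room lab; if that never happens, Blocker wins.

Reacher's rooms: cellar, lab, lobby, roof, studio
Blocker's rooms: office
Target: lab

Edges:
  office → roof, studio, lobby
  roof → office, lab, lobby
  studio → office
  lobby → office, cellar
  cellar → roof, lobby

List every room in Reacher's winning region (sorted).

A0 = {lab}
A1: add {roof} — roof (Reacher) has roof→lab.
A2: add {cellar} — cellar (Reacher) has cellar→roof.
A3: add {lobby} — lobby (Reacher) has lobby→cellar.
A4 = A3; e.g. office (Blocker) can still go to studio. Fixed point.
Reacher's winning region = {cellar, lab, lobby, roof}.

cellar, lab, lobby, roof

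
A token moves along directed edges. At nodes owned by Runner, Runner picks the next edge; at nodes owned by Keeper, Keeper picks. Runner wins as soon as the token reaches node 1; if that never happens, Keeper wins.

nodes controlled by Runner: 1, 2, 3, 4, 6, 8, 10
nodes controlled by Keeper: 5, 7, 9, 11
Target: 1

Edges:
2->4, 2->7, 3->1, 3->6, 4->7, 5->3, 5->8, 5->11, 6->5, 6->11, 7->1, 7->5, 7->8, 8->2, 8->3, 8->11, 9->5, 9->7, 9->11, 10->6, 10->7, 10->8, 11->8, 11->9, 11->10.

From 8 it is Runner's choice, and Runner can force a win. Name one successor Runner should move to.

A0 = {1}
A1: add {3} — 3 (Runner) has 3→1.
A2: add {8} — 8 (Runner) has 8→3.
A3: add {10} — 10 (Runner) has 10→8.
A4 = A3; e.g. 2 (Runner) has no edge into A3. Fixed point.
From 8, successor 3 is in the attractor (rank 1); the other successors 2, 11 are not.

3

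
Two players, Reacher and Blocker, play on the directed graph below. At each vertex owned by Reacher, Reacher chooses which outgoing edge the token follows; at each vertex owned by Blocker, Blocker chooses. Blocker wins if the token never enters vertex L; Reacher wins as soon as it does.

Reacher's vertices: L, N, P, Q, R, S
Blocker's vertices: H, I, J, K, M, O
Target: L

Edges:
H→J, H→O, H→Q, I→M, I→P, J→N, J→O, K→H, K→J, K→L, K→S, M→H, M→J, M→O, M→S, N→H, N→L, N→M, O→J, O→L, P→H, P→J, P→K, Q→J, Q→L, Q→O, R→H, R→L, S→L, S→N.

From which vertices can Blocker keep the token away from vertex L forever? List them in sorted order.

H, I, J, K, M, O, P

A0 = {L}
A1: add {N, Q, R, S} — N (Reacher) has N→L; Q (Reacher) has Q→L; R (Reacher) has R→L; S (Reacher) has S→L.
A2 = A1; e.g. H (Blocker) can still go to J. Fixed point.
Reacher's attractor = {L, N, Q, R, S}; Blocker avoids the target exactly from the complement.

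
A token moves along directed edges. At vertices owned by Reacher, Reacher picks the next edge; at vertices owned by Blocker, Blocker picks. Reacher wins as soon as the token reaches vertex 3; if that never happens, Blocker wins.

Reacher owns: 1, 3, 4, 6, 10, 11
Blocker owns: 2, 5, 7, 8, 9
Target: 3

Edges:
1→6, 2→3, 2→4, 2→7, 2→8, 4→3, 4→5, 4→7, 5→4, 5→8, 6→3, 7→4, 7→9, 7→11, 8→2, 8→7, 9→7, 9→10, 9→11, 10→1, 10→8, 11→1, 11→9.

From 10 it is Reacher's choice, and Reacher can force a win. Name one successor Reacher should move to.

1

A0 = {3}
A1: add {4, 6} — 4 (Reacher) has 4→3; 6 (Reacher) has 6→3.
A2: add {1} — 1 (Reacher) has 1→6.
A3: add {10, 11} — 10 (Reacher) has 10→1; 11 (Reacher) has 11→1.
A4 = A3; e.g. 2 (Blocker) can still go to 7. Fixed point.
From 10, successor 1 is in the attractor (rank 2); the other successor 8 is not.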